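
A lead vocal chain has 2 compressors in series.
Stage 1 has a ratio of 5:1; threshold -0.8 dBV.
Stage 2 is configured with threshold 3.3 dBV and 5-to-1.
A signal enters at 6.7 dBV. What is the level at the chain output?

0.7 dBV

Stage 1: 7.5 dB above -0.8 dBV, reduced 5:1 to 1.5 dB above → 0.7 dBV.
Stage 2: 0.7 dBV is at or below the 3.3 dBV threshold — no compression; output 0.7 dBV.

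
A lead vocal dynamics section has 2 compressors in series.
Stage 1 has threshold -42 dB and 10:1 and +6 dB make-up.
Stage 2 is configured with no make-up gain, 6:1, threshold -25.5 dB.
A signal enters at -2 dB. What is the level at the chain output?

Stage 1: -2 dB is 40 dB over -42 dB; at 10:1 that becomes 4 dB over, giving -38 dB; +6 dB make-up → -32 dB.
Stage 2: below threshold (-32 ≤ -25.5); passes unchanged; output -32 dB.

-32 dB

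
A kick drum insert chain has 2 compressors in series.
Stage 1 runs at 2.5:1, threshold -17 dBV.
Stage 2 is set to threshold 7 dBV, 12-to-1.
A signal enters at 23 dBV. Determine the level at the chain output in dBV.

-1 dBV

Stage 1: 40 dB above -17 dBV, reduced 2.5:1 to 16 dB above → -1 dBV.
Stage 2: below threshold (-1 ≤ 7); passes unchanged; output -1 dBV.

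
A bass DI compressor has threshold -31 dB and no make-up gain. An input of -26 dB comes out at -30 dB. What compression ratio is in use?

5:1

Input overshoot = -26 − (-31) = 5 dB; output overshoot = -30 − (-31) = 1 dB.
Ratio = 5 / 1 = 5.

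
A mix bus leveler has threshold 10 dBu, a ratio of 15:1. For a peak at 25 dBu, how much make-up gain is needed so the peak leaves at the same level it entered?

Without make-up, output = threshold + overshoot/15 = 10 + 1 = 11 dBu.
Gap to target: 14 dB.

14 dB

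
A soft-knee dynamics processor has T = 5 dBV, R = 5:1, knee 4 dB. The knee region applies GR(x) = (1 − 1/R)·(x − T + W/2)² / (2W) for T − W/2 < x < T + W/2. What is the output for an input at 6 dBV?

x − T + W/2 = 6 − 5 + 2 = 3.
GR = (1 − 1/5) × 3² / 8 = 0.8 × 9 / 8 = 0.9 dB.
Output = 6 − 0.9 = 5.1 dBV.

5.1 dBV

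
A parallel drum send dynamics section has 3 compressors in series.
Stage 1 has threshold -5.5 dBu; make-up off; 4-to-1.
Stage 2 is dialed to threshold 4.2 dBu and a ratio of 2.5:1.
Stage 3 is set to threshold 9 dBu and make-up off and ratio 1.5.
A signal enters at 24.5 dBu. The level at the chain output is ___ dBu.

2 dBu

Stage 1: 24.5 dBu is 30 dB over -5.5 dBu; at 4:1 that becomes 7.5 dB over, giving 2 dBu.
Stage 2: below threshold (2 ≤ 4.2); passes unchanged; output 2 dBu.
Stage 3: 2 dBu is at or below the 9 dBu threshold — no compression; output 2 dBu.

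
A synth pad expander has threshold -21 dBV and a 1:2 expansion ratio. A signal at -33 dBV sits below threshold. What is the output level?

-45 dBV

The input is 12 dB below the -21 dBV threshold.
A 1:2 expander multiplies undershoot by 2: 12 × 2 = 24 dB below threshold.
Output = -21 − 24 = -45 dBV.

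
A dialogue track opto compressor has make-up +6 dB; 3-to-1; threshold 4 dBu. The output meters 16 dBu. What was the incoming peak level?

22 dBu

Stripping the +6 dB make-up gives 10 dBu at the gain stage.
Post-compression overshoot = 10 − 4 = 6 dB.
Input overshoot = R × output overshoot = 18 dB → input = 4 + 18 = 22 dBu.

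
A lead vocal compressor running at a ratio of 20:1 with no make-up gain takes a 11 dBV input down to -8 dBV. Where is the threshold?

-9 dBV

Let T be the threshold. Output overshoot = (input overshoot)/R, so -8 − T = (11 − T)/20.
20·(-8 − T) = 11 − T → 19·T = -160 − 11 = -171.
T = -171/19 = -9 dBV.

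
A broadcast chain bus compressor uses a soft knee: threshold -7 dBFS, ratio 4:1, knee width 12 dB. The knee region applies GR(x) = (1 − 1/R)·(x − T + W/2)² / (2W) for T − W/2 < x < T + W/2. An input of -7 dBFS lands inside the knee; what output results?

-8.125 dBFS

x − T + W/2 = -7 − (-7) + 6 = 6.
GR = (1 − 1/4) × 6² / 24 = 0.75 × 36 / 24 = 1.125 dB.
Output = -7 − 1.125 = -8.125 dBFS.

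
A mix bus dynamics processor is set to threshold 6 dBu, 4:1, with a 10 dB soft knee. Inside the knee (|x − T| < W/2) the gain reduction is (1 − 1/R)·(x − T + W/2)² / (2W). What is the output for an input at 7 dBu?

x − T + W/2 = 7 − 6 + 5 = 6.
GR = (1 − 1/4) × 6² / 20 = 0.75 × 36 / 20 = 1.35 dB.
Output = 7 − 1.35 = 5.65 dBu.

5.65 dBu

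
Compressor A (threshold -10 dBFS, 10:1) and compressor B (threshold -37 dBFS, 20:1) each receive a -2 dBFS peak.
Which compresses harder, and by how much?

B, by 26.05 dB

A: GR = 8 − 8/10 = 7.2 dB.
B: GR = 35 − 35/20 = 33.25 dB.
B reduces 26.05 dB more.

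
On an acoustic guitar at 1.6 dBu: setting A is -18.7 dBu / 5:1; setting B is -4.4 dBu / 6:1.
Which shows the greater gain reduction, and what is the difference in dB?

A: 20.3 dB over, compressed to 4.06 dB over, so 16.24 dB of GR.
B: 6 dB over, compressed to 1 dB over, so 5 dB of GR.
A reduces 11.24 dB more.

A, by 11.24 dB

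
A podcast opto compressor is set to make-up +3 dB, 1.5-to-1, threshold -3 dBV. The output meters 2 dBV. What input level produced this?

Before make-up, the level was 2 − 3 = -1 dBV.
Post-compression overshoot = -1 − (-3) = 2 dB.
Undo the ratio: input overshoot = 2 × 1.5 = 3 dB, giving input = 0 dBV.

0 dBV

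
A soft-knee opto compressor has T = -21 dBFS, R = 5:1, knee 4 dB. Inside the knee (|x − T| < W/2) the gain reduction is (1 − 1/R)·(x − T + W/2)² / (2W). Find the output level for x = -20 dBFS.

-20.9 dBFS

x − T + W/2 = -20 − (-21) + 2 = 3.
GR = (1 − 1/5) × 3² / 8 = 0.8 × 9 / 8 = 0.9 dB.
Output = -20 − 0.9 = -20.9 dBFS.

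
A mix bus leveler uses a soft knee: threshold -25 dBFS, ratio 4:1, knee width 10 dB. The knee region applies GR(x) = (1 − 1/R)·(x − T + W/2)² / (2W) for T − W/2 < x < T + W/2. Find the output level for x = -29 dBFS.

-29.0375 dBFS

x − T + W/2 = -29 − (-25) + 5 = 1.
GR = (1 − 1/4) × 1² / 20 = 0.75 × 1 / 20 = 0.0375 dB.
Output = -29 − 0.0375 = -29.0375 dBFS.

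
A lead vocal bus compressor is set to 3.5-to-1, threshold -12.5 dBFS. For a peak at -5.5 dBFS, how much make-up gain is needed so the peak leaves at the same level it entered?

5 dB

Without make-up, output = threshold + overshoot/3.5 = -12.5 + 2 = -10.5 dBFS.
Gap to target: 5 dB.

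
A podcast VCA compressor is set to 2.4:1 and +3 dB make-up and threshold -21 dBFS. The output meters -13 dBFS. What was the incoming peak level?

Stripping the +3 dB make-up gives -16 dBFS at the gain stage.
Post-compression overshoot = -16 − (-21) = 5 dB.
Input overshoot = R × output overshoot = 12 dB → input = -21 + 12 = -9 dBFS.

-9 dBFS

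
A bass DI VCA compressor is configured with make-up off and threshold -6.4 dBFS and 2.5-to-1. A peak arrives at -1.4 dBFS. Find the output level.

-4.4 dBFS

-1.4 dBFS sits 5 dB over threshold.
2.5:1 compression reduces that to 5/2.5 = 2 dB over.
That puts the output at -4.4 dBFS.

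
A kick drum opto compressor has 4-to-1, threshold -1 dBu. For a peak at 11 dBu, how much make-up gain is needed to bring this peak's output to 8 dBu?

Overshoot 12 dB → 12/4 = 3 dB after compression, so the compressed level is -1 + 3 = 2 dBu.
Make-up = target − compressed = 8 − 2 = 6 dB.

6 dB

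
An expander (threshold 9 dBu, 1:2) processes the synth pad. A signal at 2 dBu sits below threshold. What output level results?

-5 dBu

The input is 7 dB below the 9 dBu threshold.
A 1:2 expander multiplies undershoot by 2: 7 × 2 = 14 dB below threshold.
Output = 9 − 14 = -5 dBu.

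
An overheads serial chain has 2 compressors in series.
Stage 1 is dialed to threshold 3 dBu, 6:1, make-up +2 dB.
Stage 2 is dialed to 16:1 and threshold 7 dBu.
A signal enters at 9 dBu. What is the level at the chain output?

Stage 1: 6 dB above 3 dBu, reduced 6:1 to 1 dB above → 4 dBu; +2 dB make-up → 6 dBu.
Stage 2: 6 dBu is at or below the 7 dBu threshold — no compression; output 6 dBu.

6 dBu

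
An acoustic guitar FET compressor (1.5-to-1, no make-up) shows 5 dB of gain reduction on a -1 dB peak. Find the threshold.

Let T be the threshold. Output overshoot = (input overshoot)/R, so -6 − T = (-1 − T)/1.5.
1.5·(-6 − T) = -1 − T → 0.5·T = -9 − (-1) = -8.
T = -8/0.5 = -16 dB.

-16 dB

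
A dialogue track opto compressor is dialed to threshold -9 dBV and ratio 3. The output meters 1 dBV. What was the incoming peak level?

That's 10 dB above the -9 dBV threshold.
Before 3:1 compression the overshoot was 10 × 3 = 30 dB, so input = -9 + 30 = 21 dBV.

21 dBV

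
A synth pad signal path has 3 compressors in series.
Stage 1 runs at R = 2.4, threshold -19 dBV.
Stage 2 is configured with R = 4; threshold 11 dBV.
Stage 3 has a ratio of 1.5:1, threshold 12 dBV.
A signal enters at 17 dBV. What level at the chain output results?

-4 dBV

Stage 1: 36 dB above -19 dBV, reduced 2.4:1 to 15 dB above → -4 dBV.
Stage 2: -4 dBV ≤ 11 dBV, so stage 2 doesn't engage; output -4 dBV.
Stage 3: -4 dBV ≤ 12 dBV, so stage 3 doesn't engage; output -4 dBV.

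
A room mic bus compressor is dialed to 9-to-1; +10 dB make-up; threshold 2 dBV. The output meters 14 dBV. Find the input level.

Remove make-up: 14 − 10 = 4 dBV.
That's 2 dB above the 2 dBV threshold.
Undo the ratio: input overshoot = 2 × 9 = 18 dB, giving input = 20 dBV.

20 dBV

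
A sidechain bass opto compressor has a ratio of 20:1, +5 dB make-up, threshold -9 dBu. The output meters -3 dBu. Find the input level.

Before make-up, the level was -3 − 5 = -8 dBu.
The compressed level sits -8 − (-9) = 1 dB over threshold.
Input overshoot = R × output overshoot = 20 dB → input = -9 + 20 = 11 dBu.

11 dBu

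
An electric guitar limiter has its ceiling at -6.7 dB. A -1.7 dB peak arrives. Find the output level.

A brickwall limiter is an ∞:1 compressor: any input above the ceiling is clamped to -6.7 dB.

-6.7 dB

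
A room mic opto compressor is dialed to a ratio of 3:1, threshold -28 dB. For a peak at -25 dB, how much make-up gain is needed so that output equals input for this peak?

Overshoot 3 dB → 3/3 = 1 dB after compression, so the compressed level is -28 + 1 = -27 dB.
Make-up = target − compressed = -25 − (-27) = 2 dB.

2 dB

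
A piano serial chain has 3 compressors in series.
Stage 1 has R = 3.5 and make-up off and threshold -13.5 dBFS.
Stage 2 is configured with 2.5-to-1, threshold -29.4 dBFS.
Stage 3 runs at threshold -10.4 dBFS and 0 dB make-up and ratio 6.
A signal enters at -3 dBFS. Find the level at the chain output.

-21.84 dBFS

Stage 1: 10.5 dB above -13.5 dBFS, reduced 3.5:1 to 3 dB above → -10.5 dBFS.
Stage 2: overshoot 18.9 dB → 18.9/2.5 = 7.56 dB → -21.84 dBFS.
Stage 3: below threshold (-21.84 ≤ -10.4); passes unchanged; output -21.84 dBFS.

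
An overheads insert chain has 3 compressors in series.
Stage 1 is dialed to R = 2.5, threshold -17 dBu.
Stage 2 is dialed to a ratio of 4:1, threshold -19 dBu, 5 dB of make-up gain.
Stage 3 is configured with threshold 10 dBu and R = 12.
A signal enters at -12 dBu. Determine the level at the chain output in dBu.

Stage 1: 5 dB above -17 dBu, reduced 2.5:1 to 2 dB above → -15 dBu.
Stage 2: -15 dBu is 4 dB over -19 dBu; at 4:1 that becomes 1 dB over, giving -18 dBu; +5 dB make-up → -13 dBu.
Stage 3: below threshold (-13 ≤ 10); passes unchanged; output -13 dBu.

-13 dBu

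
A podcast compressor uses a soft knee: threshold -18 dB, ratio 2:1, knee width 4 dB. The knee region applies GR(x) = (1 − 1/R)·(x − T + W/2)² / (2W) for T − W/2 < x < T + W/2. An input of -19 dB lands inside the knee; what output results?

-19.0625 dB

x − T + W/2 = -19 − (-18) + 2 = 1.
GR = (1 − 1/2) × 1² / 8 = 0.5 × 1 / 8 = 0.0625 dB.
Output = -19 − 0.0625 = -19.0625 dB.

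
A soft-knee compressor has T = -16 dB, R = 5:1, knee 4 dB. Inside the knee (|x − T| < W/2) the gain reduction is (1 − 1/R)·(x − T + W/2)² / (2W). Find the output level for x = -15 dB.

-15.9 dB

x − T + W/2 = -15 − (-16) + 2 = 3.
GR = (1 − 1/5) × 3² / 8 = 0.8 × 9 / 8 = 0.9 dB.
Output = -15 − 0.9 = -15.9 dB.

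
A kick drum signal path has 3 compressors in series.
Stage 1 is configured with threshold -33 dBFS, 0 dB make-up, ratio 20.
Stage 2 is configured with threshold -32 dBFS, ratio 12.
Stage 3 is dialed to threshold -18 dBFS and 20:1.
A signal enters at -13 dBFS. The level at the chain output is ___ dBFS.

-32 dBFS

Stage 1: overshoot 20 dB → 20/20 = 1 dB → -32 dBFS.
Stage 2: below threshold (-32 ≤ -32); passes unchanged; output -32 dBFS.
Stage 3: -32 dBFS is at or below the -18 dBFS threshold — no compression; output -32 dBFS.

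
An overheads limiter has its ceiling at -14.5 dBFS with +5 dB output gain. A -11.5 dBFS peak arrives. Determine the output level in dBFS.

-9.5 dBFS

A brickwall limiter is an ∞:1 compressor: any input above the ceiling is clamped to -14.5 dBFS.
Output gain then adds 5 dB: -14.5 + 5 = -9.5 dBFS.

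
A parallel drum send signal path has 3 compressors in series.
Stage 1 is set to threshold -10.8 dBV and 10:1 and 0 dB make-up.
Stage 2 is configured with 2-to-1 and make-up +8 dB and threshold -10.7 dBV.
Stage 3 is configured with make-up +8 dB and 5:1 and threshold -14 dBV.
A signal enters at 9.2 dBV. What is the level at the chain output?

-3.55 dBV

Stage 1: 9.2 dBV is 20 dB over -10.8 dBV; at 10:1 that becomes 2 dB over, giving -8.8 dBV.
Stage 2: -8.8 dBV is 1.9 dB over -10.7 dBV; at 2:1 that becomes 0.95 dB over, giving -9.75 dBV; +8 dB make-up → -1.75 dBV.
Stage 3: 12.25 dB above -14 dBV, reduced 5:1 to 2.45 dB above → -11.55 dBV; +8 dB make-up → -3.55 dBV.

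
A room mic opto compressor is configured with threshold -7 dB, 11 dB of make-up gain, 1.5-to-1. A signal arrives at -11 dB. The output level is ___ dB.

0 dB

-11 dB is 4 dB below the -7 dB threshold, so no gain reduction is applied.
Make-up gain adds 11 dB: -11 + 11 = 0 dB.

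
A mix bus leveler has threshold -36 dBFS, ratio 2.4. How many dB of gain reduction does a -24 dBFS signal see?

7 dB

-24 dBFS exceeds the threshold by 12 dB.
A 2.4:1 ratio leaves 5 dB of that excess.
So the signal is attenuated by 12 − 5 = 7 dB.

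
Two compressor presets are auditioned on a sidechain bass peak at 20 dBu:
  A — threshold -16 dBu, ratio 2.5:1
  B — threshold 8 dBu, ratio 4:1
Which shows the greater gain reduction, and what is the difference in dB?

A: 36 dB over, compressed to 14.4 dB over, so 21.6 dB of GR.
B: 12 dB over, compressed to 3 dB over, so 9 dB of GR.
Difference: 12.6 dB in favour of A.

A, by 12.6 dB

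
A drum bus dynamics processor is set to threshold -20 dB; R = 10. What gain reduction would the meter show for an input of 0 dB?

18 dB

0 dB exceeds the threshold by 20 dB.
After 10:1 compression the overshoot becomes 20/10 = 2 dB.
So the signal is attenuated by 20 − 2 = 18 dB.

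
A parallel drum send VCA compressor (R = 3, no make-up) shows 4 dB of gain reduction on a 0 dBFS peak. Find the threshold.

-6 dBFS

Input is 6 dB above T (since output overshoot × R = input overshoot: (-4 − T)·3 = 0 − T gives T = -6 dBFS).
Check: -6 + (0 − (-6))/3 = -6 + 2 = -4 dBFS. ✓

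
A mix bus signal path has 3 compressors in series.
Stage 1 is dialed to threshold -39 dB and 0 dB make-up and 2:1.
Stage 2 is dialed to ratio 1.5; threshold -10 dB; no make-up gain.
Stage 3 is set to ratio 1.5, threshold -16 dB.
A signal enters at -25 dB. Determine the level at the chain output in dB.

-32 dB

Stage 1: -25 dB is 14 dB over -39 dB; at 2:1 that becomes 7 dB over, giving -32 dB.
Stage 2: below threshold (-32 ≤ -10); passes unchanged; output -32 dB.
Stage 3: -32 dB ≤ -16 dB, so stage 3 doesn't engage; output -32 dB.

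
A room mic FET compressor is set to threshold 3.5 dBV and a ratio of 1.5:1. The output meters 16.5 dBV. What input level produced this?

That's 13 dB above the 3.5 dBV threshold.
Input overshoot = R × output overshoot = 19.5 dB → input = 3.5 + 19.5 = 23 dBV.

23 dBV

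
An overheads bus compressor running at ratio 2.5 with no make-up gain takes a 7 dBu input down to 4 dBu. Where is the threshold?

2 dBu

Let T be the threshold. Output overshoot = (input overshoot)/R, so 4 − T = (7 − T)/2.5.
2.5·(4 − T) = 7 − T → 1.5·T = 10 − 7 = 3.
T = 3/1.5 = 2 dBu.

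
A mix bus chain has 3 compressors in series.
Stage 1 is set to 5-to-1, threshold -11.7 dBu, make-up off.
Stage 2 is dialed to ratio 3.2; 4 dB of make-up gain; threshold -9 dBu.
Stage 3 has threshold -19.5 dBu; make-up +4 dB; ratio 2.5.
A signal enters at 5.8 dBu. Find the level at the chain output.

-9.6 dBu

Stage 1: 17.5 dB above -11.7 dBu, reduced 5:1 to 3.5 dB above → -8.2 dBu.
Stage 2: 0.8 dB above -9 dBu, reduced 3.2:1 to 0.25 dB above → -8.75 dBu; +4 dB make-up → -4.75 dBu.
Stage 3: -4.75 dBu is 14.75 dB over -19.5 dBu; at 2.5:1 that becomes 5.9 dB over, giving -13.6 dBu; +4 dB make-up → -9.6 dBu.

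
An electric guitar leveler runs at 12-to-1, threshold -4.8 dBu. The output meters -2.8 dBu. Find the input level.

19.2 dBu

The compressed level sits -2.8 − (-4.8) = 2 dB over threshold.
Before 12:1 compression the overshoot was 2 × 12 = 24 dB, so input = -4.8 + 24 = 19.2 dBu.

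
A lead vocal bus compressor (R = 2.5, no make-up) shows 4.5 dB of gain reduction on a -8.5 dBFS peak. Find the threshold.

Input is 7.5 dB above T (since output overshoot × R = input overshoot: (-13 − T)·2.5 = -8.5 − T gives T = -16 dBFS).
Check: -16 + (-8.5 − (-16))/2.5 = -16 + 3 = -13 dBFS. ✓

-16 dBFS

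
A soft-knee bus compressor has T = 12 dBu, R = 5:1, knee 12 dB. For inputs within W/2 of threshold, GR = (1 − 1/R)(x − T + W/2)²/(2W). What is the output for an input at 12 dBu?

x − T + W/2 = 12 − 12 + 6 = 6.
GR = (1 − 1/5) × 6² / 24 = 0.8 × 36 / 24 = 1.2 dB.
Output = 12 − 1.2 = 10.8 dBu.

10.8 dBu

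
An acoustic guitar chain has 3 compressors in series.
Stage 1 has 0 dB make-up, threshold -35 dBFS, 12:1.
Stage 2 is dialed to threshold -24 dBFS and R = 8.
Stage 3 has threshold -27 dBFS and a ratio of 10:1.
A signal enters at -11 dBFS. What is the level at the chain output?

-33 dBFS

Stage 1: 24 dB above -35 dBFS, reduced 12:1 to 2 dB above → -33 dBFS.
Stage 2: -33 dBFS is at or below the -24 dBFS threshold — no compression; output -33 dBFS.
Stage 3: -33 dBFS ≤ -27 dBFS, so stage 3 doesn't engage; output -33 dBFS.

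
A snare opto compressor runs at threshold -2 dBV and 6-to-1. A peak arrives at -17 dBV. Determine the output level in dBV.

-17 dBV

-17 dBV is 15 dB below the -2 dBV threshold, so no gain reduction is applied.
Output = input = -17 dBV.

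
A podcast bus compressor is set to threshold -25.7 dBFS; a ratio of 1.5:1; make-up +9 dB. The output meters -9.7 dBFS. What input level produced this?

Before make-up, the level was -9.7 − 9 = -18.7 dBFS.
Post-compression overshoot = -18.7 − (-25.7) = 7 dB.
Input overshoot = R × output overshoot = 10.5 dB → input = -25.7 + 10.5 = -15.2 dBFS.

-15.2 dBFS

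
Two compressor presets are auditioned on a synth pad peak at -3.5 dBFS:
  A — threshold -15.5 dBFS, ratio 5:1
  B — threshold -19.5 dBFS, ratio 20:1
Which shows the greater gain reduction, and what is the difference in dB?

A: overshoot 12 dB → output overshoot 2.4 dB → GR 9.6 dB.
B: overshoot 16 dB → output overshoot 0.8 dB → GR 15.2 dB.
B reduces 5.6 dB more.

B, by 5.6 dB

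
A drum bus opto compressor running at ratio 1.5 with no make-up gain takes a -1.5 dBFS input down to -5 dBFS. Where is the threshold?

Let T be the threshold. Output overshoot = (input overshoot)/R, so -5 − T = (-1.5 − T)/1.5.
1.5·(-5 − T) = -1.5 − T → 0.5·T = -7.5 − (-1.5) = -6.
T = -6/0.5 = -12 dBFS.

-12 dBFS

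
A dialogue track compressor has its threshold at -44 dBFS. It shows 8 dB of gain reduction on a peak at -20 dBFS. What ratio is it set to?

Input overshoot = -20 − (-44) = 24 dB.
Output overshoot = 24 − 8 = 16 dB.
Ratio = input overshoot / output overshoot = 24 / 16 = 1.5.

1.5:1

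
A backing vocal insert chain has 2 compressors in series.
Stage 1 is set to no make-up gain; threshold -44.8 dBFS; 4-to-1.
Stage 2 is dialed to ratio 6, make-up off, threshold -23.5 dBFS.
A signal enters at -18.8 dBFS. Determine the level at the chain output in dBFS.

-38.3 dBFS

Stage 1: 26 dB above -44.8 dBFS, reduced 4:1 to 6.5 dB above → -38.3 dBFS.
Stage 2: below threshold (-38.3 ≤ -23.5); passes unchanged; output -38.3 dBFS.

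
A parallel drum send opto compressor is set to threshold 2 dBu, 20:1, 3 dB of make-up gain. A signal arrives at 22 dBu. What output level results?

6 dBu

The input is 20 dB above the 2 dBu threshold.
The 20 dB excess becomes 1 dB after 20:1 reduction.
Output = 2 + 1 = 3 dBu; make-up adds 3 dB, giving 6 dBu.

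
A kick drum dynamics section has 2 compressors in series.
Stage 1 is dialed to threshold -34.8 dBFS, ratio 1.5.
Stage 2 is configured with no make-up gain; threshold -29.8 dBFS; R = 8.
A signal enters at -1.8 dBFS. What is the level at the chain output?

-27.675 dBFS

Stage 1: 33 dB above -34.8 dBFS, reduced 1.5:1 to 22 dB above → -12.8 dBFS.
Stage 2: 17 dB above -29.8 dBFS, reduced 8:1 to 2.125 dB above → -27.675 dBFS.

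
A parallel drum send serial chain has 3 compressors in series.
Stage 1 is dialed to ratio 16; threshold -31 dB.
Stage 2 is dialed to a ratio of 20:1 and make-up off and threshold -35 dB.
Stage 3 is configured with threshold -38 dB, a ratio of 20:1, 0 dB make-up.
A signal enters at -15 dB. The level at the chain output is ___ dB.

-37.8375 dB

Stage 1: overshoot 16 dB → 16/16 = 1 dB → -30 dB.
Stage 2: 5 dB above -35 dB, reduced 20:1 to 0.25 dB above → -34.75 dB.
Stage 3: overshoot 3.25 dB → 3.25/20 = 0.1625 dB → -37.8375 dB.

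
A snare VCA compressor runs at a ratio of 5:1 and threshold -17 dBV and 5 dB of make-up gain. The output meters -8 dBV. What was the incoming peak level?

Before make-up, the level was -8 − 5 = -13 dBV.
The compressed level sits -13 − (-17) = 4 dB over threshold.
Before 5:1 compression the overshoot was 4 × 5 = 20 dB, so input = -17 + 20 = 3 dBV.

3 dBV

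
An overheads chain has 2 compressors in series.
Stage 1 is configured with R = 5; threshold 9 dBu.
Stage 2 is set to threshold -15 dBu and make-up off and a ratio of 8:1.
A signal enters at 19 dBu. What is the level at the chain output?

Stage 1: 10 dB above 9 dBu, reduced 5:1 to 2 dB above → 11 dBu.
Stage 2: overshoot 26 dB → 26/8 = 3.25 dB → -11.75 dBu.

-11.75 dBu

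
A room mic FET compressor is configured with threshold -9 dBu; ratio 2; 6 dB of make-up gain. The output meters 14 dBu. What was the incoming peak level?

Remove make-up: 14 − 6 = 8 dBu.
The compressed level sits 8 − (-9) = 17 dB over threshold.
Before 2:1 compression the overshoot was 17 × 2 = 34 dB, so input = -9 + 34 = 25 dBu.

25 dBu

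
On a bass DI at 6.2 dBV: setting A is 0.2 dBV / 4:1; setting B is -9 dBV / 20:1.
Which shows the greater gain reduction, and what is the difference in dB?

A: GR = 6 − 6/4 = 4.5 dB.
B: GR = 15.2 − 15.2/20 = 14.44 dB.
B applies 9.94 dB more gain reduction.

B, by 9.94 dB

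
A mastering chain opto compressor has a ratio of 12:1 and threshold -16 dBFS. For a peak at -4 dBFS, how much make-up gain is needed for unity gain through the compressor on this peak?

Without make-up, output = threshold + overshoot/12 = -16 + 1 = -15 dBFS.
Gap to target: 11 dB.

11 dB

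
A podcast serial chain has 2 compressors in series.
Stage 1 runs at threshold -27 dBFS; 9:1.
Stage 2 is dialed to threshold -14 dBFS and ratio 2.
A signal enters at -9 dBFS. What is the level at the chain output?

Stage 1: 18 dB above -27 dBFS, reduced 9:1 to 2 dB above → -25 dBFS.
Stage 2: -25 dBFS ≤ -14 dBFS, so stage 2 doesn't engage; output -25 dBFS.

-25 dBFS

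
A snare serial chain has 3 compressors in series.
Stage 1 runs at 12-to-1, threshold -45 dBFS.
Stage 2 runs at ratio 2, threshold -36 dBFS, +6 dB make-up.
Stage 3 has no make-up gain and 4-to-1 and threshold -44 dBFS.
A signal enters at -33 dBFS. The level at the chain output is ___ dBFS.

Stage 1: overshoot 12 dB → 12/12 = 1 dB → -44 dBFS.
Stage 2: -44 dBFS is at or below the -36 dBFS threshold — no compression; make-up brings it to -38 dBFS.
Stage 3: 6 dB above -44 dBFS, reduced 4:1 to 1.5 dB above → -42.5 dBFS.

-42.5 dBFS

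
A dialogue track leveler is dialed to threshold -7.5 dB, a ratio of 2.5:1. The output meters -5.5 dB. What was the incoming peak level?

The compressed level sits -5.5 − (-7.5) = 2 dB over threshold.
Undo the ratio: input overshoot = 2 × 2.5 = 5 dB, giving input = -2.5 dB.

-2.5 dB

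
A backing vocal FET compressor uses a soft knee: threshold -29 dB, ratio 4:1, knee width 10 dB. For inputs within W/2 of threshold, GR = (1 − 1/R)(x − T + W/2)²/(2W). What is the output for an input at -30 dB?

-30.6 dB

x − T + W/2 = -30 − (-29) + 5 = 4.
GR = (1 − 1/4) × 4² / 20 = 0.75 × 16 / 20 = 0.6 dB.
Output = -30 − 0.6 = -30.6 dB.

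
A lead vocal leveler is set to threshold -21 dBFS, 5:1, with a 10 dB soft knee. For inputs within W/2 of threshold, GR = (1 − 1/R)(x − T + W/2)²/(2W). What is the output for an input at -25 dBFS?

x − T + W/2 = -25 − (-21) + 5 = 1.
GR = (1 − 1/5) × 1² / 20 = 0.8 × 1 / 20 = 0.04 dB.
Output = -25 − 0.04 = -25.04 dBFS.

-25.04 dBFS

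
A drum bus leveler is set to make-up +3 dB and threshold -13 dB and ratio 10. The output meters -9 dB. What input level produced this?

-3 dB

Stripping the +3 dB make-up gives -12 dB at the gain stage.
Post-compression overshoot = -12 − (-13) = 1 dB.
Undo the ratio: input overshoot = 1 × 10 = 10 dB, giving input = -3 dB.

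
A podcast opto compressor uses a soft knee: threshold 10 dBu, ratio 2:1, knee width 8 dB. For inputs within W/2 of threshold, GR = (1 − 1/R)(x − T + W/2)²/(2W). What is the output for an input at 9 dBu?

x − T + W/2 = 9 − 10 + 4 = 3.
GR = (1 − 1/2) × 3² / 16 = 0.5 × 9 / 16 = 0.28125 dB.
Output = 9 − 0.28125 = 8.71875 dBu.

8.71875 dBu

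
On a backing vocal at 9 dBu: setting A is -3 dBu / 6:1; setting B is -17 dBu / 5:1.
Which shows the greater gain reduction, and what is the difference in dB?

B, by 10.8 dB

A: GR = 12 − 12/6 = 10 dB.
B: GR = 26 − 26/5 = 20.8 dB.
Difference: 10.8 dB in favour of B.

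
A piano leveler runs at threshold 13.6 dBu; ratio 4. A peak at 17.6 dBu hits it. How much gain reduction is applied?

17.6 dBu exceeds the threshold by 4 dB.
At 4:1, output sits 4/4 = 1 dB above threshold.
GR = overshoot in − overshoot out = 4 − 1 = 3 dB.

3 dB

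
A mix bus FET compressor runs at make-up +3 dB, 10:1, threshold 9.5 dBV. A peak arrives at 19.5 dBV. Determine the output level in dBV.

13.5 dBV

19.5 dBV sits 10 dB over threshold.
The 10 dB excess becomes 1 dB after 10:1 reduction.
So the level is 9.5 + 1 = 10.5 dBV; make-up adds 3 dB, giving 13.5 dBV.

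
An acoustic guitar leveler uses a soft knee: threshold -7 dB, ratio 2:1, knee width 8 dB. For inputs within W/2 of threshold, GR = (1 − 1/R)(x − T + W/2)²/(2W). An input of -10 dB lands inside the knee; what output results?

x − T + W/2 = -10 − (-7) + 4 = 1.
GR = (1 − 1/2) × 1² / 16 = 0.5 × 1 / 16 = 0.03125 dB.
Output = -10 − 0.03125 = -10.03125 dB.

-10.03125 dB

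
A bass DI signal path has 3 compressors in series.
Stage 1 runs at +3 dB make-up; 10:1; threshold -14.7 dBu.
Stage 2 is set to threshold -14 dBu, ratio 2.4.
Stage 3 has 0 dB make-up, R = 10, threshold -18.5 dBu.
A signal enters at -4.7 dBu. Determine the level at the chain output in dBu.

-17.9125 dBu

Stage 1: -4.7 dBu is 10 dB over -14.7 dBu; at 10:1 that becomes 1 dB over, giving -13.7 dBu; +3 dB make-up → -10.7 dBu.
Stage 2: 3.3 dB above -14 dBu, reduced 2.4:1 to 1.375 dB above → -12.625 dBu.
Stage 3: overshoot 5.875 dB → 5.875/10 = 0.5875 dB → -17.9125 dBu.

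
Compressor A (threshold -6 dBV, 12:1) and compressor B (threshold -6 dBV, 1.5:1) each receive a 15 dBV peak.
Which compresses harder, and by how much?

A: overshoot 21 dB → output overshoot 1.75 dB → GR 19.25 dB.
B: overshoot 21 dB → output overshoot 14 dB → GR 7 dB.
A reduces 12.25 dB more.

A, by 12.25 dB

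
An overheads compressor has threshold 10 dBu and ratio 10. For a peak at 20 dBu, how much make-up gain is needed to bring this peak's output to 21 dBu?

Overshoot 10 dB → 10/10 = 1 dB after compression, so the compressed level is 10 + 1 = 11 dBu.
Make-up = target − compressed = 21 − 11 = 10 dB.

10 dB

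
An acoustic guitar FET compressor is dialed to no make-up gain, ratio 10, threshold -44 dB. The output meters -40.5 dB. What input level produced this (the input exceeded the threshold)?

-9 dB

Post-compression overshoot = -40.5 − (-44) = 3.5 dB.
Undo the ratio: input overshoot = 3.5 × 10 = 35 dB, giving input = -9 dB.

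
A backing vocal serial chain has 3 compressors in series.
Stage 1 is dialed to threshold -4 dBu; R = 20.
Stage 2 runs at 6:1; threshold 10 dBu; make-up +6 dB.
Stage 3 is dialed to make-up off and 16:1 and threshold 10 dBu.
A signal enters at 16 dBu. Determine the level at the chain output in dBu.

3 dBu

Stage 1: 20 dB above -4 dBu, reduced 20:1 to 1 dB above → -3 dBu.
Stage 2: -3 dBu is at or below the 10 dBu threshold — no compression; make-up brings it to 3 dBu.
Stage 3: 3 dBu is at or below the 10 dBu threshold — no compression; output 3 dBu.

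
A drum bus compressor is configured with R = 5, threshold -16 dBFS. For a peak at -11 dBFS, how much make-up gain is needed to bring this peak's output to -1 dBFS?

14 dB

Overshoot 5 dB → 5/5 = 1 dB after compression, so the compressed level is -16 + 1 = -15 dBFS.
Make-up = target − compressed = -1 − (-15) = 14 dB.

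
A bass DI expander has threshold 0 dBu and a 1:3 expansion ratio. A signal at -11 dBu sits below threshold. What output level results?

-33 dBu

Undershoot = 0 − (-11) = 11 dB.
At 1:3, that expands to 33 dB under threshold.
Output = 0 − 33 = -33 dBu.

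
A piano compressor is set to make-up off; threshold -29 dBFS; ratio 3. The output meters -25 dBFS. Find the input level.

That's 4 dB above the -29 dBFS threshold.
Before 3:1 compression the overshoot was 4 × 3 = 12 dB, so input = -29 + 12 = -17 dBFS.

-17 dBFS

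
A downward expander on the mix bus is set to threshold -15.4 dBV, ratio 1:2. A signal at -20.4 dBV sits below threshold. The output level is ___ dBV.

-25.4 dBV

Below threshold, a 1:2 expander applies gain = (2−1)×(T − x) of attenuation.
(2−1) × 5 = 5 dB, so output = -20.4 − 5 = -25.4 dBV.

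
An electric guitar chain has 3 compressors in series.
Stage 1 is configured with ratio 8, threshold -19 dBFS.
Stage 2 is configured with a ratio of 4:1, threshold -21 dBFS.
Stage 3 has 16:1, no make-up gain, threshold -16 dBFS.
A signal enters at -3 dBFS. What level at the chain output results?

Stage 1: -3 dBFS is 16 dB over -19 dBFS; at 8:1 that becomes 2 dB over, giving -17 dBFS.
Stage 2: 4 dB above -21 dBFS, reduced 4:1 to 1 dB above → -20 dBFS.
Stage 3: -20 dBFS is at or below the -16 dBFS threshold — no compression; output -20 dBFS.

-20 dBFS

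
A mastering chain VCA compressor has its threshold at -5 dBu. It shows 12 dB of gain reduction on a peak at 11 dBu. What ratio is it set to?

Input overshoot = 11 − (-5) = 16 dB.
Output overshoot = 16 − 12 = 4 dB.
Ratio = input overshoot / output overshoot = 16 / 4 = 4.

4:1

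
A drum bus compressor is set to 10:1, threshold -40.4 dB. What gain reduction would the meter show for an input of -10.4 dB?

Overshoot = -10.4 − (-40.4) = 30 dB.
A 10:1 ratio leaves 3 dB of that excess.
Gain reduction = 30 − 3 = 27 dB.

27 dB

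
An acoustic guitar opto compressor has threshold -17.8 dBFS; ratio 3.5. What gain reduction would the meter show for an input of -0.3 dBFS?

Overshoot = -0.3 − (-17.8) = 17.5 dB.
A 3.5:1 ratio leaves 5 dB of that excess.
GR = overshoot in − overshoot out = 17.5 − 5 = 12.5 dB.

12.5 dB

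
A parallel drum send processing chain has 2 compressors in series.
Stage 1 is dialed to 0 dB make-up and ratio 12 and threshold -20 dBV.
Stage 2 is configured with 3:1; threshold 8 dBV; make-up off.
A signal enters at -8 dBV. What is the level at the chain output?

-19 dBV

Stage 1: overshoot 12 dB → 12/12 = 1 dB → -19 dBV.
Stage 2: -19 dBV ≤ 8 dBV, so stage 2 doesn't engage; output -19 dBV.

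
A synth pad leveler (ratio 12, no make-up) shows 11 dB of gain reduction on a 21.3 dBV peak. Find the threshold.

9.3 dBV

Let T be the threshold. Output overshoot = (input overshoot)/R, so 10.3 − T = (21.3 − T)/12.
12·(10.3 − T) = 21.3 − T → 11·T = 123.6 − 21.3 = 102.3.
T = 102.3/11 = 9.3 dBV.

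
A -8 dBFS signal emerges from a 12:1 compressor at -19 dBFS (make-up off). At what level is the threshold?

Gain reduction = -8 − (-19) = 11 dB; output overshoot = GR / (R − 1) = 11 / 11 = 1 dB.
Threshold = output − output overshoot = -19 − 1 = -20 dBFS.

-20 dBFS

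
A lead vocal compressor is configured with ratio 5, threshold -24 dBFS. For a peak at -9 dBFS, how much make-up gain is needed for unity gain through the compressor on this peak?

12 dB

Overshoot 15 dB → 15/5 = 3 dB after compression, so the compressed level is -24 + 3 = -21 dBFS.
Make-up = target − compressed = -9 − (-21) = 12 dB.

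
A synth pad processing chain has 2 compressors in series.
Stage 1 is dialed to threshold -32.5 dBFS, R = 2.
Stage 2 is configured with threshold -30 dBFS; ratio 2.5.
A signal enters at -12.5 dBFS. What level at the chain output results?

-27 dBFS

Stage 1: -12.5 dBFS is 20 dB over -32.5 dBFS; at 2:1 that becomes 10 dB over, giving -22.5 dBFS.
Stage 2: -22.5 dBFS is 7.5 dB over -30 dBFS; at 2.5:1 that becomes 3 dB over, giving -27 dBFS.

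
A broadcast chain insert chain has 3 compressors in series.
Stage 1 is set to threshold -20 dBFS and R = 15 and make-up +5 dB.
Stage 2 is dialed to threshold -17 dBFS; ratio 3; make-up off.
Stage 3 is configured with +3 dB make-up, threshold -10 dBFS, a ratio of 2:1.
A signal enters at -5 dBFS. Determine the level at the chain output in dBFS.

-13 dBFS

Stage 1: 15 dB above -20 dBFS, reduced 15:1 to 1 dB above → -19 dBFS; +5 dB make-up → -14 dBFS.
Stage 2: -14 dBFS is 3 dB over -17 dBFS; at 3:1 that becomes 1 dB over, giving -16 dBFS.
Stage 3: -16 dBFS is at or below the -10 dBFS threshold — no compression; make-up brings it to -13 dBFS.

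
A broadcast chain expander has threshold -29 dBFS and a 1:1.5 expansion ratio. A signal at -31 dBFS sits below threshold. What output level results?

The input is 2 dB below the -29 dBFS threshold.
A 1:1.5 expander multiplies undershoot by 1.5: 2 × 1.5 = 3 dB below threshold.
Output = -29 − 3 = -32 dBFS.

-32 dBFS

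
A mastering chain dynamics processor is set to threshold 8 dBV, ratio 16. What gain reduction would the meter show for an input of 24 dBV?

24 dBV exceeds the threshold by 16 dB.
At 16:1, output sits 16/16 = 1 dB above threshold.
So the signal is attenuated by 16 − 1 = 15 dB.

15 dB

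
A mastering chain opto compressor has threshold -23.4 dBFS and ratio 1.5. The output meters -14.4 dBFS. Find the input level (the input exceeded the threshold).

That's 9 dB above the -23.4 dBFS threshold.
Before 1.5:1 compression the overshoot was 9 × 1.5 = 13.5 dB, so input = -23.4 + 13.5 = -9.9 dBFS.

-9.9 dBFS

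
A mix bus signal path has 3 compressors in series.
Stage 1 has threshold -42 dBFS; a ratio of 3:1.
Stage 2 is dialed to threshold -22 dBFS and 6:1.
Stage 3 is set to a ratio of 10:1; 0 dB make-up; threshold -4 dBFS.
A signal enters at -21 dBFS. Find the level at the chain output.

-35 dBFS

Stage 1: -21 dBFS is 21 dB over -42 dBFS; at 3:1 that becomes 7 dB over, giving -35 dBFS.
Stage 2: -35 dBFS ≤ -22 dBFS, so stage 2 doesn't engage; output -35 dBFS.
Stage 3: -35 dBFS ≤ -4 dBFS, so stage 3 doesn't engage; output -35 dBFS.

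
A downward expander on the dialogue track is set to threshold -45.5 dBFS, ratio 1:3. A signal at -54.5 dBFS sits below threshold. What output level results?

The input is 9 dB below the -45.5 dBFS threshold.
A 1:3 expander multiplies undershoot by 3: 9 × 3 = 27 dB below threshold.
Output = -45.5 − 27 = -72.5 dBFS.

-72.5 dBFS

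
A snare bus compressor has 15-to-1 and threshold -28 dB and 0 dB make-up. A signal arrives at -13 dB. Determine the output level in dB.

-27 dB

Overshoot: -13 − (-28) = 15 dB.
At 15:1 the overshoot is divided by 15, leaving 1 dB above threshold.
So the level is -28 + 1 = -27 dB.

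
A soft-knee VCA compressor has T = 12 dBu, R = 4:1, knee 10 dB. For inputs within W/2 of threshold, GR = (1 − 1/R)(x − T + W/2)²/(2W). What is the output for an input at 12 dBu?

11.0625 dBu

x − T + W/2 = 12 − 12 + 5 = 5.
GR = (1 − 1/4) × 5² / 20 = 0.75 × 25 / 20 = 0.9375 dB.
Output = 12 − 0.9375 = 11.0625 dBu.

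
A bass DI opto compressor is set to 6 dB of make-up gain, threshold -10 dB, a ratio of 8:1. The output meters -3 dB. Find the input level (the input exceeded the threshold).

Stripping the +6 dB make-up gives -9 dB at the gain stage.
That's 1 dB above the -10 dB threshold.
Before 8:1 compression the overshoot was 1 × 8 = 8 dB, so input = -10 + 8 = -2 dB.

-2 dB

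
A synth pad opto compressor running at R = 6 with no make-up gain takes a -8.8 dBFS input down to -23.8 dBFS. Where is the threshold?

Input is 18 dB above T (since output overshoot × R = input overshoot: (-23.8 − T)·6 = -8.8 − T gives T = -26.8 dBFS).
Check: -26.8 + (-8.8 − (-26.8))/6 = -26.8 + 3 = -23.8 dBFS. ✓

-26.8 dBFS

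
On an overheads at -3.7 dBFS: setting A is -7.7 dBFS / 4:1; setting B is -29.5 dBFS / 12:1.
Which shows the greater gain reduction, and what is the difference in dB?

A: GR = 4 − 4/4 = 3 dB.
B: GR = 25.8 − 25.8/12 = 23.65 dB.
B applies 20.65 dB more gain reduction.

B, by 20.65 dB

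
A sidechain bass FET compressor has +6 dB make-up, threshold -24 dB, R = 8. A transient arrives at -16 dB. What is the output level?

The input is 8 dB above the -24 dB threshold.
The 8 dB excess becomes 1 dB after 8:1 reduction.
That puts the output at -23 dB; make-up adds 6 dB, giving -17 dB.

-17 dB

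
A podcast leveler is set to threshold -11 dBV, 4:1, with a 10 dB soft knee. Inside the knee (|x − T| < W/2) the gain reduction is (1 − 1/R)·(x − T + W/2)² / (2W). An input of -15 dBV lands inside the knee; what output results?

x − T + W/2 = -15 − (-11) + 5 = 1.
GR = (1 − 1/4) × 1² / 20 = 0.75 × 1 / 20 = 0.0375 dB.
Output = -15 − 0.0375 = -15.0375 dBV.

-15.0375 dBV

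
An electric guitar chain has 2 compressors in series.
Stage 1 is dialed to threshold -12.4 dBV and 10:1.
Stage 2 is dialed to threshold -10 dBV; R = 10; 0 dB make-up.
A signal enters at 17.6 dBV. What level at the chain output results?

-9.94 dBV

Stage 1: 17.6 dBV is 30 dB over -12.4 dBV; at 10:1 that becomes 3 dB over, giving -9.4 dBV.
Stage 2: overshoot 0.6 dB → 0.6/10 = 0.06 dB → -9.94 dBV.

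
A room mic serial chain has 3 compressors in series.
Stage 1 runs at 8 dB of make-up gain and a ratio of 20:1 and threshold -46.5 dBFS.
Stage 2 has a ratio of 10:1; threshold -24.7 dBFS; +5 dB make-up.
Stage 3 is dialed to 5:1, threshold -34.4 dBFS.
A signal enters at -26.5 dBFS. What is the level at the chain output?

Stage 1: 20 dB above -46.5 dBFS, reduced 20:1 to 1 dB above → -45.5 dBFS; +8 dB make-up → -37.5 dBFS.
Stage 2: below threshold (-37.5 ≤ -24.7); passes unchanged; make-up brings it to -32.5 dBFS.
Stage 3: -32.5 dBFS is 1.9 dB over -34.4 dBFS; at 5:1 that becomes 0.38 dB over, giving -34.02 dBFS.

-34.02 dBFS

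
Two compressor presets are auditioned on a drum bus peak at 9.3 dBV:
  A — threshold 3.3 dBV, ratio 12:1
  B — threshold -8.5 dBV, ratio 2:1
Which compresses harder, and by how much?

A: overshoot 6 dB → output overshoot 0.5 dB → GR 5.5 dB.
B: overshoot 17.8 dB → output overshoot 8.9 dB → GR 8.9 dB.
Difference: 3.4 dB in favour of B.

B, by 3.4 dB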